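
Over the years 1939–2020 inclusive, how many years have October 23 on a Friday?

12

Track October 23's weekday year by year (advancing +1, or +2 across a Feb 29):
  1939: Mon  1940: Wed (+2)  1941: Thu (+1)  1942: Fri (+1) ✓  1943: Sat (+1)
  1944: Mon (+2)  1945: Tue (+1)  1946: Wed (+1)  1947: Thu (+1)  1948: Sat (+2)
  1949: Sun (+1)  1950: Mon (+1)  1951: Tue (+1)  1952: Thu (+2)  … (54 more years) …
  2007: Tue (+1)  2008: Thu (+2)  2009: Fri (+1) ✓  2010: Sat (+1)  2011: Sun (+1)
  2012: Tue (+2)  2013: Wed (+1)  2014: Thu (+1)  2015: Fri (+1) ✓  2016: Sun (+2)
  2017: Mon (+1)  2018: Tue (+1)  2019: Wed (+1)  2020: Fri (+2) ✓
Friday years: 1942, 1953, 1959, 1964, 1970, 1981, 1987, 1992, 1998, 2009, 2015, 2020 — 12 in total.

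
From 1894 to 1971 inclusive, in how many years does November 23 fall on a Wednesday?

Track November 23's weekday year by year (advancing +1, or +2 across a Feb 29):
  1894: Fri  1895: Sat (+1)  1896: Mon (+2)  1897: Tue (+1)  1898: Wed (+1) ✓
  1899: Thu (+1)  1900: Fri (+1)  1901: Sat (+1)  1902: Sun (+1)  1903: Mon (+1)
  1904: Wed (+2) ✓  1905: Thu (+1)  1906: Fri (+1)  1907: Sat (+1)  … (50 more years) …
  1958: Sun (+1)  1959: Mon (+1)  1960: Wed (+2) ✓  1961: Thu (+1)  1962: Fri (+1)
  1963: Sat (+1)  1964: Mon (+2)  1965: Tue (+1)  1966: Wed (+1) ✓  1967: Thu (+1)
  1968: Sat (+2)  1969: Sun (+1)  1970: Mon (+1)  1971: Tue (+1)
Wednesday years: 1898, 1904, 1910, 1921, 1927, 1932, 1938, 1949, 1955, 1960, 1966 — 11 in total.

11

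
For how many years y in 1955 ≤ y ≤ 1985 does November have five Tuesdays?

9

November has 30 days; it has five Tuesdays when Tuesday falls among the first (month-length − 28) days — i.e. when November 1 is one of Tuesday/Monday.
November 1 by year: 1955:Tue✓ 1956:Thu 1957:Fri 1958:Sat 1959:Sun 1960:Tue✓ 1961:Wed 1962:Thu 1963:Fri 1964:Sun 1965:Mon✓ 1966:Tue✓ 1967:Wed 1968:Fri 1969:Sat 1970:Sun 1971:Mon✓ 1972:Wed 1973:Thu 1974:Fri 1975:Sat 1976:Mon✓ 1977:Tue✓ 1978:Wed 1979:Thu 1980:Sat 1981:Sun 1982:Mon✓ 1983:Tue✓ 1984:Thu 1985:Fri
Years with five Tuesdays: 1955, 1960, 1965, 1966, 1971, 1976, 1977, 1982, 1983 → 9.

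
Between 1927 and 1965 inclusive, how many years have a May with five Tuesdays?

17

May has 31 days; it has five Tuesdays when Tuesday falls among the first (month-length − 28) days — i.e. when May 1 is one of Tuesday/Monday/Sunday.
May 1 by year: 1927:Sun✓ 1928:Tue✓ 1929:Wed 1930:Thu 1931:Fri 1932:Sun✓ 1933:Mon✓ 1934:Tue✓ 1935:Wed 1936:Fri 1937:Sat 1938:Sun✓ 1939:Mon✓ 1940:Wed 1941:Thu …(9 more)… 1951:Tue✓ 1952:Thu 1953:Fri 1954:Sat 1955:Sun✓ 1956:Tue✓ 1957:Wed 1958:Thu 1959:Fri 1960:Sun✓ 1961:Mon✓ 1962:Tue✓ 1963:Wed 1964:Fri 1965:Sat
Years with five Tuesdays: 1927, 1928, 1932, 1933, 1934, 1938, 1939, 1944, 1945, 1949, 1950, 1951, 1955, 1956, 1960, 1961, 1962 → 17.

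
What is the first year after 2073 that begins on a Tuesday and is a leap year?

2092

Jan 1 advances by 2 weekdays after a leap year and by 1 after a common year.
2073: Jan 1 is Sunday.
2074: Monday
2075: Tuesday
2076: Wednesday (leap)
2077: Friday
2078: Saturday
2079: Sunday
2080: Monday (leap)
2081: Wednesday
2082: Thursday
2083: Friday
2084: Saturday (leap)
2085: Monday
2086: Tuesday
2087: Wednesday
2088: Thursday (leap)
2089: Saturday
2090: Sunday
2091: Monday
2092: Tuesday (leap)
2092 begins on a Tuesday and is a leap year.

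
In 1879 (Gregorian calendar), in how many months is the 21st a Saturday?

Check the 21st of each month of 1879: Jan 21: Tue, Feb 21: Fri, Mar 21: Fri, Apr 21: Mon, May 21: Wed, Jun 21: Sat, Jul 21: Mon, Aug 21: Thu, Sep 21: Sun, Oct 21: Tue, Nov 21: Fri, Dec 21: Sun.
Saturday occurs in June — 1 month.

1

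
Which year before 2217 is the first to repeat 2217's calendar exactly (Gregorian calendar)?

Two years share a calendar iff Jan 1 falls on the same weekday and both are leap or both are common. 2217: Jan 1 is Wednesday, common year.
2216: Jan 1 Monday, leap
2215: Jan 1 Sunday, common
2214: Jan 1 Saturday, common
2213: Jan 1 Friday, common
2212: Jan 1 Wednesday, leap
2211: Jan 1 Tuesday, common
2210: Jan 1 Monday, common
2209: Jan 1 Sunday, common
2208: Jan 1 Friday, leap
2207: Jan 1 Thursday, common
2206: Jan 1 Wednesday, common
2206 matches on both conditions.

2206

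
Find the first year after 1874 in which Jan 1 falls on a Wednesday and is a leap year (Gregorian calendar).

Jan 1 advances by 2 weekdays after a leap year and by 1 after a common year.
1874: Jan 1 is Thursday.
1875: Friday
1876: Saturday (leap)
1877: Monday
1878: Tuesday
1879: Wednesday
1880: Thursday (leap)
1881: Saturday
1882: Sunday
1883: Monday
1884: Tuesday (leap)
1885: Thursday
1886: Friday
1887: Saturday
1888: Sunday (leap)
1889: Tuesday
1890: Wednesday
1891: Thursday
1892: Friday (leap)
1893: Sunday
1894: Monday
1895: Tuesday
1896: Wednesday (leap)
1896 begins on a Wednesday and is a leap year.

1896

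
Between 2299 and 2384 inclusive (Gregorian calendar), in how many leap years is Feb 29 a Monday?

3

Leap years in 2299–2384: 21 of them.
Feb 29 weekday advances by 5 (mod 7) from one leap year to the next four years later (or differs when a century non-leap intervenes).
Leap-day weekdays: 2304:Mon✓ 2308:Sat 2312:Thu 2316:Tue 2320:Sun 2324:Fri 2328:Wed 2332:Mon✓ 2336:Sat 2340:Thu 2344:Tue 2348:Sun 2352:Fri 2356:Wed 2360:Mon✓ 2364:Sat 2368:Thu 2372:Tue 2376:Sun 2380:Fri 2384:Wed
Monday: 2304, 2332, 2360 → 3.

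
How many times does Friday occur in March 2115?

5

March 2115 has 31 days and begins on Friday.
The first Friday is March 1.
Fridays fall on 1, 8, 15, 22, 29 — that's 5.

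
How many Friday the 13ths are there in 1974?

Check the 13th of each month of 1974: Jan 13: Sun, Feb 13: Wed, Mar 13: Wed, Apr 13: Sat, May 13: Mon, Jun 13: Thu, Jul 13: Sat, Aug 13: Tue, Sep 13: Fri, Oct 13: Sun, Nov 13: Wed, Dec 13: Fri.
Friday occurs in September, December — 2 months.

2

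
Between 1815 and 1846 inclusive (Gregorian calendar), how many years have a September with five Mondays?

10

September has 30 days; it has five Mondays when Monday falls among the first (month-length − 28) days — i.e. when September 1 is one of Monday/Sunday.
September 1 by year: 1815:Fri 1816:Sun✓ 1817:Mon✓ 1818:Tue 1819:Wed 1820:Fri 1821:Sat 1822:Sun✓ 1823:Mon✓ 1824:Wed 1825:Thu 1826:Fri 1827:Sat 1828:Mon✓ 1829:Tue 1830:Wed 1831:Thu 1832:Sat 1833:Sun✓ 1834:Mon✓ 1835:Tue 1836:Thu 1837:Fri 1838:Sat 1839:Sun✓ 1840:Tue 1841:Wed 1842:Thu 1843:Fri 1844:Sun✓ 1845:Mon✓ 1846:Tue
Years with five Mondays: 1816, 1817, 1822, 1823, 1828, 1833, 1834, 1839, 1844, 1845 → 10.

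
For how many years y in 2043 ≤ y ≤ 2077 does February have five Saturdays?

2

February has 28 days (29 in leap years); it has five Saturdays when Saturday falls among the first (month-length − 28) days — i.e. when February 1 is Saturday in a leap year (never in a common year).
February 1 by year: 2043:Sun 2044:Mon 2045:Wed 2046:Thu 2047:Fri 2048:Sat✓ 2049:Mon 2050:Tue 2051:Wed 2052:Thu 2053:Sat 2054:Sun 2055:Mon 2056:Tue 2057:Thu …(5 more)… 2063:Thu 2064:Fri 2065:Sun 2066:Mon 2067:Tue 2068:Wed 2069:Fri 2070:Sat 2071:Sun 2072:Mon 2073:Wed 2074:Thu 2075:Fri 2076:Sat✓ 2077:Mon
Years with five Saturdays: 2048, 2076 → 2.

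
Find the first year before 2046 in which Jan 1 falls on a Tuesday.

2041

Jan 1 advances by 2 weekdays after a leap year and by 1 after a common year.
2046: Jan 1 is Monday.
2045: Sunday
2044: Friday (leap)
2043: Thursday
2042: Wednesday
2041: Tuesday
2041 begins on a Tuesday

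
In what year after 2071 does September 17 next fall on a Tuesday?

From one year to the next, a fixed date's weekday advances by 1, or by 2 when a Feb 29 lies between the two dates.
2071: September 17 is Thursday.
2072: Saturday (+2)
2073: Sunday (+1)
2074: Monday (+1)
2075: Tuesday (+1)
September 17 falls on a Tuesday in 2075.

2075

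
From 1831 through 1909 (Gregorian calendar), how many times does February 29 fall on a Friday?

Leap years in 1831–1909: 19 of them.
Feb 29 weekday advances by 5 (mod 7) from one leap year to the next four years later (or differs when a century non-leap intervenes).
Leap-day weekdays: 1832:Wed 1836:Mon 1840:Sat 1844:Thu 1848:Tue 1852:Sun 1856:Fri✓ 1860:Wed 1864:Mon 1868:Sat 1872:Thu 1876:Tue 1880:Sun 1884:Fri✓ 1888:Wed 1892:Mon 1896:Sat 1904:Mon 1908:Sat
Friday: 1856, 1884 → 2.

2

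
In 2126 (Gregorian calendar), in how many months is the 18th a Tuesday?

1

Check the 18th of each month of 2126: Jan 18: Fri, Feb 18: Mon, Mar 18: Mon, Apr 18: Thu, May 18: Sat, Jun 18: Tue, Jul 18: Thu, Aug 18: Sun, Sep 18: Wed, Oct 18: Fri, Nov 18: Mon, Dec 18: Wed.
Tuesday occurs in June — 1 month.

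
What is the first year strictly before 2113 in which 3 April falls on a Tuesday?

From one year to the next, a fixed date's weekday advances by 1, or by 2 when a Feb 29 lies between the two dates.
2113: April 3 is Monday.
2112: Sunday (−1)
2111: Friday (−2)
2110: Thursday (−1)
2109: Wednesday (−1)
2108: Tuesday (−1)
3 April falls on a Tuesday in 2108.

2108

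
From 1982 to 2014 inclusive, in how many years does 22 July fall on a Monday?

Track 22 July's weekday year by year (advancing +1, or +2 across a Feb 29):
  1982: Thu  1983: Fri (+1)  1984: Sun (+2)  1985: Mon (+1) ✓  1986: Tue (+1)
  1987: Wed (+1)  1988: Fri (+2)  1989: Sat (+1)  1990: Sun (+1)  1991: Mon (+1) ✓
  1992: Wed (+2)  1993: Thu (+1)  1994: Fri (+1)  1995: Sat (+1)  … (5 more years) …
  2001: Sun (+1)  2002: Mon (+1) ✓  2003: Tue (+1)  2004: Thu (+2)  2005: Fri (+1)
  2006: Sat (+1)  2007: Sun (+1)  2008: Tue (+2)  2009: Wed (+1)  2010: Thu (+1)
  2011: Fri (+1)  2012: Sun (+2)  2013: Mon (+1) ✓  2014: Tue (+1)
Monday years: 1985, 1991, 1996, 2002, 2013 — 5 in total.

5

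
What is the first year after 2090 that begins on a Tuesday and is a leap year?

Jan 1 advances by 2 weekdays after a leap year and by 1 after a common year.
2090: Jan 1 is Sunday.
2091: Monday
2092: Tuesday (leap)
2092 begins on a Tuesday and is a leap year.

2092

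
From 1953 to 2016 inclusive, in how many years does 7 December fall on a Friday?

Track 7 December's weekday year by year (advancing +1, or +2 across a Feb 29):
  1953: Mon  1954: Tue (+1)  1955: Wed (+1)  1956: Fri (+2) ✓  1957: Sat (+1)
  1958: Sun (+1)  1959: Mon (+1)  1960: Wed (+2)  1961: Thu (+1)  1962: Fri (+1) ✓
  1963: Sat (+1)  1964: Mon (+2)  1965: Tue (+1)  1966: Wed (+1)  … (36 more years) …
  2003: Sun (+1)  2004: Tue (+2)  2005: Wed (+1)  2006: Thu (+1)  2007: Fri (+1) ✓
  2008: Sun (+2)  2009: Mon (+1)  2010: Tue (+1)  2011: Wed (+1)  2012: Fri (+2) ✓
  2013: Sat (+1)  2014: Sun (+1)  2015: Mon (+1)  2016: Wed (+2)
Friday years: 1956, 1962, 1973, 1979, 1984, 1990, 2001, 2007, 2012 — 9 in total.

9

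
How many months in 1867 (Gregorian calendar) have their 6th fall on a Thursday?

Check the 6th of each month of 1867: Jan 6: Sun, Feb 6: Wed, Mar 6: Wed, Apr 6: Sat, May 6: Mon, Jun 6: Thu, Jul 6: Sat, Aug 6: Tue, Sep 6: Fri, Oct 6: Sun, Nov 6: Wed, Dec 6: Fri.
Thursday occurs in June — 1 month.

1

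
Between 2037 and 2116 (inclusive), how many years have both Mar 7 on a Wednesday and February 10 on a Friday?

4

Check each year's weekday for Mar 7 and February 10:
  2037: Sat/Tue  2038: Sun/Wed  2039: Mon/Thu  2040: Wed/Fri ✓  2041: Thu/Sun  2042: Fri/Mon  2043: Sat/Tue  2044: Mon/Wed  2045: Tue/Fri  2046: Wed/Sat  2047: Thu/Sun  2048: Sat/Mon  2049: Sun/Wed  2050: Mon/Thu  …(52 more)…  2103: Wed/Sat  2104: Fri/Sun  2105: Sat/Tue  2106: Sun/Wed  2107: Mon/Thu  2108: Wed/Fri ✓  2109: Thu/Sun  2110: Fri/Mon  2111: Sat/Tue  2112: Mon/Wed  2113: Tue/Fri  2114: Wed/Sat  2115: Thu/Sun  2116: Sat/Mon
Both conditions hold in: 2040, 2068, 2096, 2108 — 4.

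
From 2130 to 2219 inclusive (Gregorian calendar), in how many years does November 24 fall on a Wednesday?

Track November 24's weekday year by year (advancing +1, or +2 across a Feb 29):
  2130: Fri  2131: Sat (+1)  2132: Mon (+2)  2133: Tue (+1)  2134: Wed (+1) ✓
  2135: Thu (+1)  2136: Sat (+2)  2137: Sun (+1)  2138: Mon (+1)  2139: Tue (+1)
  2140: Thu (+2)  2141: Fri (+1)  2142: Sat (+1)  2143: Sun (+1)  … (62 more years) …
  2206: Mon (+1)  2207: Tue (+1)  2208: Thu (+2)  2209: Fri (+1)  2210: Sat (+1)
  2211: Sun (+1)  2212: Tue (+2)  2213: Wed (+1) ✓  2214: Thu (+1)  2215: Fri (+1)
  2216: Sun (+2)  2217: Mon (+1)  2218: Tue (+1)  2219: Wed (+1) ✓
Wednesday years: 2134, 2145, 2151, 2156, 2162, 2173, 2179, 2184, 2190, 2202, 2213, 2219 — 12 in total.

12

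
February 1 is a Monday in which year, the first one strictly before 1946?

From one year to the next, a fixed date's weekday advances by 1, or by 2 when a Feb 29 lies between the two dates.
1946: February 1 is Friday.
1945: Thursday (−1)
1944: Tuesday (−2)
1943: Monday (−1)
February 1 falls on a Monday in 1943.

1943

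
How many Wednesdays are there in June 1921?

5

June 1921 has 30 days and begins on Wednesday.
The first Wednesday is June 1.
Wednesdays fall on 1, 8, 15, 22, 29 — that's 5.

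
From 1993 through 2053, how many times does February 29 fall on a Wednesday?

2

Leap years in 1993–2053: 15 of them.
Feb 29 weekday advances by 5 (mod 7) from one leap year to the next four years later (or differs when a century non-leap intervenes).
Leap-day weekdays: 1996:Thu 2000:Tue 2004:Sun 2008:Fri 2012:Wed✓ 2016:Mon 2020:Sat 2024:Thu 2028:Tue 2032:Sun 2036:Fri 2040:Wed✓ 2044:Mon 2048:Sat 2052:Thu
Wednesday: 2012, 2040 → 2.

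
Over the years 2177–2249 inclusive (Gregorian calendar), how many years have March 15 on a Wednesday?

10

Track March 15's weekday year by year (advancing +1, or +2 across a Feb 29):
  2177: Sat  2178: Sun (+1)  2179: Mon (+1)  2180: Wed (+2) ✓  2181: Thu (+1)
  2182: Fri (+1)  2183: Sat (+1)  2184: Mon (+2)  2185: Tue (+1)  2186: Wed (+1) ✓
  2187: Thu (+1)  2188: Sat (+2)  2189: Sun (+1)  2190: Mon (+1)  … (45 more years) …
  2236: Tue (+2)  2237: Wed (+1) ✓  2238: Thu (+1)  2239: Fri (+1)  2240: Sun (+2)
  2241: Mon (+1)  2242: Tue (+1)  2243: Wed (+1) ✓  2244: Fri (+2)  2245: Sat (+1)
  2246: Sun (+1)  2247: Mon (+1)  2248: Wed (+2) ✓  2249: Thu (+1)
Wednesday years: 2180, 2186, 2197, 2209, 2215, 2220, 2226, 2237, 2243, 2248 — 10 in total.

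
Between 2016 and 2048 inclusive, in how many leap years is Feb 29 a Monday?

2

Leap years in 2016–2048: 9 of them.
Feb 29 weekday advances by 5 (mod 7) from one leap year to the next four years later (or differs when a century non-leap intervenes).
Leap-day weekdays: 2016:Mon✓ 2020:Sat 2024:Thu 2028:Tue 2032:Sun 2036:Fri 2040:Wed 2044:Mon✓ 2048:Sat
Monday: 2016, 2044 → 2.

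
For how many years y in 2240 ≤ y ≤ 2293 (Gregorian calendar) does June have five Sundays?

June has 30 days; it has five Sundays when Sunday falls among the first (month-length − 28) days — i.e. when June 1 is one of Sunday/Saturday.
June 1 by year: 2240:Mon 2241:Tue 2242:Wed 2243:Thu 2244:Sat✓ 2245:Sun✓ 2246:Mon 2247:Tue 2248:Thu 2249:Fri 2250:Sat✓ 2251:Sun✓ 2252:Tue 2253:Wed 2254:Thu …(24 more)… 2279:Sun✓ 2280:Tue 2281:Wed 2282:Thu 2283:Fri 2284:Sun✓ 2285:Mon 2286:Tue 2287:Wed 2288:Fri 2289:Sat✓ 2290:Sun✓ 2291:Mon 2292:Wed 2293:Thu
Years with five Sundays: 2244, 2245, 2250, 2251, 2256, 2261, 2262, 2267, 2272, 2273, 2278, 2279, 2284, 2289, 2290 → 15.

15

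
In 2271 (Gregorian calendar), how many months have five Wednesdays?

4

A month of length L has five Wednesdays iff its first Wednesday is on day ≤ L−28 (so day 1–3 in a 31-day month, 1–2 in a 30-day month, day 1 in a leap February).
Checking each month of 2271: Jan starts Sun (31d); Feb starts Wed (28d); Mar starts Wed (31d) ✓; Apr starts Sat (30d); May starts Mon (31d) ✓; Jun starts Thu (30d); Jul starts Sat (31d); Aug starts Tue (31d) ✓; Sep starts Fri (30d); Oct starts Sun (31d); Nov starts Wed (30d) ✓; Dec starts Fri (31d).
Five-Wednesday months: March, May, August, November → 4.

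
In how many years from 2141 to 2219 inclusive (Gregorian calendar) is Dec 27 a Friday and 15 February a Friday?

Check each year's weekday for Dec 27 and 15 February:
  2141: Wed/Wed  2142: Thu/Thu  2143: Fri/Fri ✓  2144: Sun/Sat  2145: Mon/Mon  2146: Tue/Tue  2147: Wed/Wed  2148: Fri/Thu  2149: Sat/Sat  2150: Sun/Sun  2151: Mon/Mon  2152: Wed/Tue  2153: Thu/Thu  2154: Fri/Fri ✓  …(51 more)…  2206: Sat/Sat  2207: Sun/Sun  2208: Tue/Mon  2209: Wed/Wed  2210: Thu/Thu  2211: Fri/Fri ✓  2212: Sun/Sat  2213: Mon/Mon  2214: Tue/Tue  2215: Wed/Wed  2216: Fri/Thu  2217: Sat/Sat  2218: Sun/Sun  2219: Mon/Mon
Both conditions hold in: 2143, 2154, 2165, 2171, 2182, 2193, 2199, 2205, 2211 — 9.

9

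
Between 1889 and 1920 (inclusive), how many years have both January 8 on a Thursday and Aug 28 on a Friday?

3

Check each year's weekday for January 8 and Aug 28:
  1889: Tue/Wed  1890: Wed/Thu  1891: Thu/Fri ✓  1892: Fri/Sun  1893: Sun/Mon  1894: Mon/Tue  1895: Tue/Wed  1896: Wed/Fri  1897: Fri/Sat  1898: Sat/Sun  1899: Sun/Mon  1900: Mon/Tue  1901: Tue/Wed  1902: Wed/Thu  …(4 more)…  1907: Tue/Wed  1908: Wed/Fri  1909: Fri/Sat  1910: Sat/Sun  1911: Sun/Mon  1912: Mon/Wed  1913: Wed/Thu  1914: Thu/Fri ✓  1915: Fri/Sat  1916: Sat/Mon  1917: Mon/Tue  1918: Tue/Wed  1919: Wed/Thu  1920: Thu/Sat
Both conditions hold in: 1891, 1903, 1914 — 3.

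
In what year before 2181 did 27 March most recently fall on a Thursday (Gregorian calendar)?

2177

From one year to the next, a fixed date's weekday advances by 1, or by 2 when a Feb 29 lies between the two dates.
2181: March 27 is Tuesday.
2180: Monday (−1)
2179: Saturday (−2)
2178: Friday (−1)
2177: Thursday (−1)
27 March falls on a Thursday in 2177.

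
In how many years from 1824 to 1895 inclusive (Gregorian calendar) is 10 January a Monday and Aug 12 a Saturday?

Check each year's weekday for 10 January and Aug 12:
  1824: Sat/Thu  1825: Mon/Fri  1826: Tue/Sat  1827: Wed/Sun  1828: Thu/Tue  1829: Sat/Wed  1830: Sun/Thu  1831: Mon/Fri  1832: Tue/Sun  1833: Thu/Mon  1834: Fri/Tue  1835: Sat/Wed  1836: Sun/Fri  1837: Tue/Sat  …(44 more)…  1882: Tue/Sat  1883: Wed/Sun  1884: Thu/Tue  1885: Sat/Wed  1886: Sun/Thu  1887: Mon/Fri  1888: Tue/Sun  1889: Thu/Mon  1890: Fri/Tue  1891: Sat/Wed  1892: Sun/Fri  1893: Tue/Sat  1894: Wed/Sun  1895: Thu/Mon
Both conditions hold in: 1848, 1876 — 2.

2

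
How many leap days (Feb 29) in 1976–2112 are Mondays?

5

Leap years in 1976–2112: 34 of them.
Feb 29 weekday advances by 5 (mod 7) from one leap year to the next four years later (or differs when a century non-leap intervenes).
Leap-day weekdays: 1976:Sun 1980:Fri 1984:Wed 1988:Mon✓ 1992:Sat 1996:Thu 2000:Tue 2004:Sun 2008:Fri 2012:Wed 2016:Mon✓ 2020:Sat 2024:Thu …(8 more)… 2060:Sun 2064:Fri 2068:Wed 2072:Mon✓ 2076:Sat 2080:Thu 2084:Tue 2088:Sun 2092:Fri 2096:Wed 2104:Fri 2108:Wed 2112:Mon✓
Monday: 1988, 2016, 2044, 2072, 2112 → 5.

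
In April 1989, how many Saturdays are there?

April 1989 has 30 days and begins on Saturday.
The first Saturday is April 1.
Saturdays fall on 1, 8, 15, 22, 29 — that's 5.

5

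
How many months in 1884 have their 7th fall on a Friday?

Check the 7th of each month of 1884: Jan 7: Mon, Feb 7: Thu, Mar 7: Fri, Apr 7: Mon, May 7: Wed, Jun 7: Sat, Jul 7: Mon, Aug 7: Thu, Sep 7: Sun, Oct 7: Tue, Nov 7: Fri, Dec 7: Sun.
Friday occurs in March, November — 2 months.

2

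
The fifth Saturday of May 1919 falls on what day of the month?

31

May 1, 1919 is a Thursday, so the first Saturday is the 3rd.
The fifth Saturday is 3 + 28 = 31.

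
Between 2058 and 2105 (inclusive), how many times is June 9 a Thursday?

7

Track June 9's weekday year by year (advancing +1, or +2 across a Feb 29):
  2058: Sun  2059: Mon (+1)  2060: Wed (+2)  2061: Thu (+1) ✓  2062: Fri (+1)
  2063: Sat (+1)  2064: Mon (+2)  2065: Tue (+1)  2066: Wed (+1)  2067: Thu (+1) ✓
  2068: Sat (+2)  2069: Sun (+1)  2070: Mon (+1)  2071: Tue (+1)  … (20 more years) …
  2092: Mon (+2)  2093: Tue (+1)  2094: Wed (+1)  2095: Thu (+1) ✓  2096: Sat (+2)
  2097: Sun (+1)  2098: Mon (+1)  2099: Tue (+1)  2100: Wed (+1)  2101: Thu (+1) ✓
  2102: Fri (+1)  2103: Sat (+1)  2104: Mon (+2)  2105: Tue (+1)
Thursday years: 2061, 2067, 2072, 2078, 2089, 2095, 2101 — 7 in total.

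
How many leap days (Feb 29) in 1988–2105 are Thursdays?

Leap years in 1988–2105: 29 of them.
Feb 29 weekday advances by 5 (mod 7) from one leap year to the next four years later (or differs when a century non-leap intervenes).
Leap-day weekdays: 1988:Mon 1992:Sat 1996:Thu✓ 2000:Tue 2004:Sun 2008:Fri 2012:Wed 2016:Mon 2020:Sat 2024:Thu✓ 2028:Tue 2032:Sun 2036:Fri …(3 more)… 2052:Thu✓ 2056:Tue 2060:Sun 2064:Fri 2068:Wed 2072:Mon 2076:Sat 2080:Thu✓ 2084:Tue 2088:Sun 2092:Fri 2096:Wed 2104:Fri
Thursday: 1996, 2024, 2052, 2080 → 4.

4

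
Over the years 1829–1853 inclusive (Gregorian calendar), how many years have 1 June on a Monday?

Track 1 June's weekday year by year (advancing +1, or +2 across a Feb 29):
  1829: Mon ✓  1830: Tue (+1)  1831: Wed (+1)  1832: Fri (+2)  1833: Sat (+1)
  1834: Sun (+1)  1835: Mon (+1) ✓  1836: Wed (+2)  1837: Thu (+1)  1838: Fri (+1)
  1839: Sat (+1)  1840: Mon (+2) ✓  1841: Tue (+1)  1842: Wed (+1)  1843: Thu (+1)
  1844: Sat (+2)  1845: Sun (+1)  1846: Mon (+1) ✓  1847: Tue (+1)  1848: Thu (+2)
  1849: Fri (+1)  1850: Sat (+1)  1851: Sun (+1)  1852: Tue (+2)  1853: Wed (+1)
Monday years: 1829, 1835, 1840, 1846 — 4 in total.

4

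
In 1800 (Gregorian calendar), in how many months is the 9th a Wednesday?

Check the 9th of each month of 1800: Jan 9: Thu, Feb 9: Sun, Mar 9: Sun, Apr 9: Wed, May 9: Fri, Jun 9: Mon, Jul 9: Wed, Aug 9: Sat, Sep 9: Tue, Oct 9: Thu, Nov 9: Sun, Dec 9: Tue.
Wednesday occurs in April, July — 2 months.

2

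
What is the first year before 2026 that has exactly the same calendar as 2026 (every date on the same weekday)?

Two years share a calendar iff Jan 1 falls on the same weekday and both are leap or both are common. 2026: Jan 1 is Thursday, common year.
2025: Jan 1 Wednesday, common
2024: Jan 1 Monday, leap
2023: Jan 1 Sunday, common
2022: Jan 1 Saturday, common
2021: Jan 1 Friday, common
2020: Jan 1 Wednesday, leap
2019: Jan 1 Tuesday, common
2018: Jan 1 Monday, common
2017: Jan 1 Sunday, common
2016: Jan 1 Friday, leap
2015: Jan 1 Thursday, common
2015 matches on both conditions.

2015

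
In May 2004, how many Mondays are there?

5

May 2004 has 31 days and begins on Saturday.
The first Monday is May 3.
Mondays fall on 3, 10, 17, 24, 31 — that's 5.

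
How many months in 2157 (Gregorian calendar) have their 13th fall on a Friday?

1

Check the 13th of each month of 2157: Jan 13: Thu, Feb 13: Sun, Mar 13: Sun, Apr 13: Wed, May 13: Fri, Jun 13: Mon, Jul 13: Wed, Aug 13: Sat, Sep 13: Tue, Oct 13: Thu, Nov 13: Sun, Dec 13: Tue.
Friday occurs in May — 1 month.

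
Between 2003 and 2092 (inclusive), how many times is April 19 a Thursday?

Track April 19's weekday year by year (advancing +1, or +2 across a Feb 29):
  2003: Sat  2004: Mon (+2)  2005: Tue (+1)  2006: Wed (+1)  2007: Thu (+1) ✓
  2008: Sat (+2)  2009: Sun (+1)  2010: Mon (+1)  2011: Tue (+1)  2012: Thu (+2) ✓
  2013: Fri (+1)  2014: Sat (+1)  2015: Sun (+1)  2016: Tue (+2)  … (62 more years) …
  2079: Wed (+1)  2080: Fri (+2)  2081: Sat (+1)  2082: Sun (+1)  2083: Mon (+1)
  2084: Wed (+2)  2085: Thu (+1) ✓  2086: Fri (+1)  2087: Sat (+1)  2088: Mon (+2)
  2089: Tue (+1)  2090: Wed (+1)  2091: Thu (+1) ✓  2092: Sat (+2)
Thursday years: 2007, 2012, 2018, 2029, 2035, 2040, 2046, 2057, 2063, 2068, 2074, 2085, 2091 — 13 in total.

13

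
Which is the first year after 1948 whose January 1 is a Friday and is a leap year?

Jan 1 advances by 2 weekdays after a leap year and by 1 after a common year.
1948: Jan 1 is Thursday (leap).
1949: Saturday
1950: Sunday
1951: Monday
1952: Tuesday (leap)
1953: Thursday
1954: Friday
1955: Saturday
1956: Sunday (leap)
1957: Tuesday
1958: Wednesday
1959: Thursday
1960: Friday (leap)
1960 begins on a Friday and is a leap year.

1960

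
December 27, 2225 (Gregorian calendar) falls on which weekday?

Tuesday

January 1, 2225 is a Saturday.
December 27 is day 361 of the year, i.e. 360 days after Jan 1.
360 mod 7 = 3, so advance 3 weekdays from Saturday: Tuesday.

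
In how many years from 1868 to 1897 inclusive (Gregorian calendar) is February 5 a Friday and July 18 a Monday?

1

Check each year's weekday for February 5 and July 18:
  1868: Wed/Sat  1869: Fri/Sun  1870: Sat/Mon  1871: Sun/Tue  1872: Mon/Thu  1873: Wed/Fri  1874: Thu/Sat  1875: Fri/Sun  1876: Sat/Tue  1877: Mon/Wed  1878: Tue/Thu  1879: Wed/Fri  1880: Thu/Sun  1881: Sat/Mon  1882: Sun/Tue  1883: Mon/Wed  1884: Tue/Fri  1885: Thu/Sat  1886: Fri/Sun  1887: Sat/Mon  1888: Sun/Wed  1889: Tue/Thu  1890: Wed/Fri  1891: Thu/Sat  1892: Fri/Mon ✓  1893: Sun/Tue  1894: Mon/Wed  1895: Tue/Thu  1896: Wed/Sat  1897: Fri/Sun
Both conditions hold in: 1892 — 1.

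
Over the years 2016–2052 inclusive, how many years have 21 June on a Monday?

Track 21 June's weekday year by year (advancing +1, or +2 across a Feb 29):
  2016: Tue  2017: Wed (+1)  2018: Thu (+1)  2019: Fri (+1)  2020: Sun (+2)
  2021: Mon (+1) ✓  2022: Tue (+1)  2023: Wed (+1)  2024: Fri (+2)  2025: Sat (+1)
  2026: Sun (+1)  2027: Mon (+1) ✓  2028: Wed (+2)  2029: Thu (+1)  … (9 more years) …
  2039: Tue (+1)  2040: Thu (+2)  2041: Fri (+1)  2042: Sat (+1)  2043: Sun (+1)
  2044: Tue (+2)  2045: Wed (+1)  2046: Thu (+1)  2047: Fri (+1)  2048: Sun (+2)
  2049: Mon (+1) ✓  2050: Tue (+1)  2051: Wed (+1)  2052: Fri (+2)
Monday years: 2021, 2027, 2032, 2038, 2049 — 5 in total.

5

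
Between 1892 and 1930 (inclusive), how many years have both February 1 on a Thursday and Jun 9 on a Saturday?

Check each year's weekday for February 1 and Jun 9:
  1892: Mon/Thu  1893: Wed/Fri  1894: Thu/Sat ✓  1895: Fri/Sun  1896: Sat/Tue  1897: Mon/Wed  1898: Tue/Thu  1899: Wed/Fri  1900: Thu/Sat ✓  1901: Fri/Sun  1902: Sat/Mon  1903: Sun/Tue  1904: Mon/Thu  1905: Wed/Fri  …(11 more)…  1917: Thu/Sat ✓  1918: Fri/Sun  1919: Sat/Mon  1920: Sun/Wed  1921: Tue/Thu  1922: Wed/Fri  1923: Thu/Sat ✓  1924: Fri/Mon  1925: Sun/Tue  1926: Mon/Wed  1927: Tue/Thu  1928: Wed/Sat  1929: Fri/Sun  1930: Sat/Mon
Both conditions hold in: 1894, 1900, 1906, 1917, 1923 — 5.

5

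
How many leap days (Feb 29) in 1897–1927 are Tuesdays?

1

Leap years in 1897–1927: 6 of them.
Feb 29 weekday advances by 5 (mod 7) from one leap year to the next four years later (or differs when a century non-leap intervenes).
Leap-day weekdays: 1904:Mon 1908:Sat 1912:Thu 1916:Tue✓ 1920:Sun 1924:Fri
Tuesday: 1916 → 1.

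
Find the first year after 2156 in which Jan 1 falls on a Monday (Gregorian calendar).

Jan 1 advances by 2 weekdays after a leap year and by 1 after a common year.
2156: Jan 1 is Thursday (leap).
2157: Saturday
2158: Sunday
2159: Monday
2159 begins on a Monday

2159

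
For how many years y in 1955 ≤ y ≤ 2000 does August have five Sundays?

19

August has 31 days; it has five Sundays when Sunday falls among the first (month-length − 28) days — i.e. when August 1 is one of Sunday/Saturday/Friday.
August 1 by year: 1955:Mon 1956:Wed 1957:Thu 1958:Fri✓ 1959:Sat✓ 1960:Mon 1961:Tue 1962:Wed 1963:Thu 1964:Sat✓ 1965:Sun✓ 1966:Mon 1967:Tue 1968:Thu 1969:Fri✓ …(16 more)… 1986:Fri✓ 1987:Sat✓ 1988:Mon 1989:Tue 1990:Wed 1991:Thu 1992:Sat✓ 1993:Sun✓ 1994:Mon 1995:Tue 1996:Thu 1997:Fri✓ 1998:Sat✓ 1999:Sun✓ 2000:Tue
Years with five Sundays: 1958, 1959, 1964, 1965, 1969, 1970, 1971, 1975, 1976, 1980, 1981, 1982, 1986, 1987, 1992, 1993, 1997, 1998, 1999 → 19.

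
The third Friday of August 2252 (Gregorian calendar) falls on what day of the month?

August 1, 2252 is a Sunday, so the first Friday is the 6th.
The third Friday is 6 + 14 = 20.

20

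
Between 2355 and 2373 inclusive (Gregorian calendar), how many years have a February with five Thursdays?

1

February has 28 days (29 in leap years); it has five Thursdays when Thursday falls among the first (month-length − 28) days — i.e. when February 1 is Thursday in a leap year (never in a common year).
February 1 by year: 2355:Tue 2356:Wed 2357:Fri 2358:Sat 2359:Sun 2360:Mon 2361:Wed 2362:Thu 2363:Fri 2364:Sat 2365:Mon 2366:Tue 2367:Wed 2368:Thu✓ 2369:Sat 2370:Sun 2371:Mon 2372:Tue 2373:Thu
Years with five Thursdays: 2368 → 1.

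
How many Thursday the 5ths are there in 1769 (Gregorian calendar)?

2

Check the 5th of each month of 1769: Jan 5: Thu, Feb 5: Sun, Mar 5: Sun, Apr 5: Wed, May 5: Fri, Jun 5: Mon, Jul 5: Wed, Aug 5: Sat, Sep 5: Tue, Oct 5: Thu, Nov 5: Sun, Dec 5: Tue.
Thursday occurs in January, October — 2 months.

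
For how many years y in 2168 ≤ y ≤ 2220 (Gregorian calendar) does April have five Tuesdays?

April has 30 days; it has five Tuesdays when Tuesday falls among the first (month-length − 28) days — i.e. when April 1 is one of Tuesday/Monday.
April 1 by year: 2168:Fri 2169:Sat 2170:Sun 2171:Mon✓ 2172:Wed 2173:Thu 2174:Fri 2175:Sat 2176:Mon✓ 2177:Tue✓ 2178:Wed 2179:Thu 2180:Sat 2181:Sun 2182:Mon✓ …(23 more)… 2206:Tue✓ 2207:Wed 2208:Fri 2209:Sat 2210:Sun 2211:Mon✓ 2212:Wed 2213:Thu 2214:Fri 2215:Sat 2216:Mon✓ 2217:Tue✓ 2218:Wed 2219:Thu 2220:Sat
Years with five Tuesdays: 2171, 2176, 2177, 2182, 2183, 2188, 2193, 2194, 2199, 2200, 2205, 2206, 2211, 2216, 2217 → 15.

15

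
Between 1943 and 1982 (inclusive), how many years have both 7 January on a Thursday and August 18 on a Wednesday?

5

Check each year's weekday for 7 January and August 18:
  1943: Thu/Wed ✓  1944: Fri/Fri  1945: Sun/Sat  1946: Mon/Sun  1947: Tue/Mon  1948: Wed/Wed  1949: Fri/Thu  1950: Sat/Fri  1951: Sun/Sat  1952: Mon/Mon  1953: Wed/Tue  1954: Thu/Wed ✓  1955: Fri/Thu  1956: Sat/Sat  …(12 more)…  1969: Tue/Mon  1970: Wed/Tue  1971: Thu/Wed ✓  1972: Fri/Fri  1973: Sun/Sat  1974: Mon/Sun  1975: Tue/Mon  1976: Wed/Wed  1977: Fri/Thu  1978: Sat/Fri  1979: Sun/Sat  1980: Mon/Mon  1981: Wed/Tue  1982: Thu/Wed ✓
Both conditions hold in: 1943, 1954, 1965, 1971, 1982 — 5.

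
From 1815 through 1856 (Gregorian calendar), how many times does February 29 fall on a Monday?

Leap years in 1815–1856: 11 of them.
Feb 29 weekday advances by 5 (mod 7) from one leap year to the next four years later (or differs when a century non-leap intervenes).
Leap-day weekdays: 1816:Thu 1820:Tue 1824:Sun 1828:Fri 1832:Wed 1836:Mon✓ 1840:Sat 1844:Thu 1848:Tue 1852:Sun 1856:Fri
Monday: 1836 → 1.

1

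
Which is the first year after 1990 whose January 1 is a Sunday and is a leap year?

Jan 1 advances by 2 weekdays after a leap year and by 1 after a common year.
1990: Jan 1 is Monday.
1991: Tuesday
1992: Wednesday (leap)
1993: Friday
1994: Saturday
1995: Sunday
1996: Monday (leap)
1997: Wednesday
1998: Thursday
1999: Friday
2000: Saturday (leap)
2001: Monday
2002: Tuesday
2003: Wednesday
2004: Thursday (leap)
2005: Saturday
2006: Sunday
2007: Monday
2008: Tuesday (leap)
2009: Thursday
2010: Friday
2011: Saturday
2012: Sunday (leap)
2012 begins on a Sunday and is a leap year.

2012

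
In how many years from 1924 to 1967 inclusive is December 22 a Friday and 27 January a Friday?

5

Check each year's weekday for December 22 and 27 January:
  1924: Mon/Sun  1925: Tue/Tue  1926: Wed/Wed  1927: Thu/Thu  1928: Sat/Fri  1929: Sun/Sun  1930: Mon/Mon  1931: Tue/Tue  1932: Thu/Wed  1933: Fri/Fri ✓  1934: Sat/Sat  1935: Sun/Sun  1936: Tue/Mon  1937: Wed/Wed  …(16 more)…  1954: Wed/Wed  1955: Thu/Thu  1956: Sat/Fri  1957: Sun/Sun  1958: Mon/Mon  1959: Tue/Tue  1960: Thu/Wed  1961: Fri/Fri ✓  1962: Sat/Sat  1963: Sun/Sun  1964: Tue/Mon  1965: Wed/Wed  1966: Thu/Thu  1967: Fri/Fri ✓
Both conditions hold in: 1933, 1939, 1950, 1961, 1967 — 5.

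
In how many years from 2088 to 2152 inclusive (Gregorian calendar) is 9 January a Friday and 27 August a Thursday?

Check each year's weekday for 9 January and 27 August:
  2088: Fri/Fri  2089: Sun/Sat  2090: Mon/Sun  2091: Tue/Mon  2092: Wed/Wed  2093: Fri/Thu ✓  2094: Sat/Fri  2095: Sun/Sat  2096: Mon/Mon  2097: Wed/Tue  2098: Thu/Wed  2099: Fri/Thu ✓  2100: Sat/Fri  2101: Sun/Sat  …(37 more)…  2139: Fri/Thu ✓  2140: Sat/Sat  2141: Mon/Sun  2142: Tue/Mon  2143: Wed/Tue  2144: Thu/Thu  2145: Sat/Fri  2146: Sun/Sat  2147: Mon/Sun  2148: Tue/Tue  2149: Thu/Wed  2150: Fri/Thu ✓  2151: Sat/Fri  2152: Sun/Sun
Both conditions hold in: 2093, 2099, 2105, 2111, 2122, 2133, 2139, 2150 — 8.

8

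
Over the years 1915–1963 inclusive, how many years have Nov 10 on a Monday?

7

Track Nov 10's weekday year by year (advancing +1, or +2 across a Feb 29):
  1915: Wed  1916: Fri (+2)  1917: Sat (+1)  1918: Sun (+1)  1919: Mon (+1) ✓
  1920: Wed (+2)  1921: Thu (+1)  1922: Fri (+1)  1923: Sat (+1)  1924: Mon (+2) ✓
  1925: Tue (+1)  1926: Wed (+1)  1927: Thu (+1)  1928: Sat (+2)  … (21 more years) …
  1950: Fri (+1)  1951: Sat (+1)  1952: Mon (+2) ✓  1953: Tue (+1)  1954: Wed (+1)
  1955: Thu (+1)  1956: Sat (+2)  1957: Sun (+1)  1958: Mon (+1) ✓  1959: Tue (+1)
  1960: Thu (+2)  1961: Fri (+1)  1962: Sat (+1)  1963: Sun (+1)
Monday years: 1919, 1924, 1930, 1941, 1947, 1952, 1958 — 7 in total.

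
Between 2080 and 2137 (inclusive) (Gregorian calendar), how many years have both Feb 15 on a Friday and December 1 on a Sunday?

6

Check each year's weekday for Feb 15 and December 1:
  2080: Thu/Sun  2081: Sat/Mon  2082: Sun/Tue  2083: Mon/Wed  2084: Tue/Fri  2085: Thu/Sat  2086: Fri/Sun ✓  2087: Sat/Mon  2088: Sun/Wed  2089: Tue/Thu  2090: Wed/Fri  2091: Thu/Sat  2092: Fri/Mon  2093: Sun/Tue  …(30 more)…  2124: Tue/Fri  2125: Thu/Sat  2126: Fri/Sun ✓  2127: Sat/Mon  2128: Sun/Wed  2129: Tue/Thu  2130: Wed/Fri  2131: Thu/Sat  2132: Fri/Mon  2133: Sun/Tue  2134: Mon/Wed  2135: Tue/Thu  2136: Wed/Sat  2137: Fri/Sun ✓
Both conditions hold in: 2086, 2097, 2109, 2115, 2126, 2137 — 6.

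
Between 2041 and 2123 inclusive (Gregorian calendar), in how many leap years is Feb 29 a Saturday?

3

Leap years in 2041–2123: 19 of them.
Feb 29 weekday advances by 5 (mod 7) from one leap year to the next four years later (or differs when a century non-leap intervenes).
Leap-day weekdays: 2044:Mon 2048:Sat✓ 2052:Thu 2056:Tue 2060:Sun 2064:Fri 2068:Wed 2072:Mon 2076:Sat✓ 2080:Thu 2084:Tue 2088:Sun 2092:Fri 2096:Wed 2104:Fri 2108:Wed 2112:Mon 2116:Sat✓ 2120:Thu
Saturday: 2048, 2076, 2116 → 3.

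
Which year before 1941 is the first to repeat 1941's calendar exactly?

1930

Two years share a calendar iff Jan 1 falls on the same weekday and both are leap or both are common. 1941: Jan 1 is Wednesday, common year.
1940: Jan 1 Monday, leap
1939: Jan 1 Sunday, common
1938: Jan 1 Saturday, common
1937: Jan 1 Friday, common
1936: Jan 1 Wednesday, leap
1935: Jan 1 Tuesday, common
1934: Jan 1 Monday, common
1933: Jan 1 Sunday, common
1932: Jan 1 Friday, leap
1931: Jan 1 Thursday, common
1930: Jan 1 Wednesday, common
1930 matches on both conditions.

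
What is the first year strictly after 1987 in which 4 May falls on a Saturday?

1991

From one year to the next, a fixed date's weekday advances by 1, or by 2 when a Feb 29 lies between the two dates.
1987: May 4 is Monday.
1988: Wednesday (+2)
1989: Thursday (+1)
1990: Friday (+1)
1991: Saturday (+1)
4 May falls on a Saturday in 1991.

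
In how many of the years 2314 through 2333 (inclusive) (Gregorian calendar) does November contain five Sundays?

November has 30 days; it has five Sundays when Sunday falls among the first (month-length − 28) days — i.e. when November 1 is one of Sunday/Saturday.
November 1 by year: 2314:Sun✓ 2315:Mon 2316:Wed 2317:Thu 2318:Fri 2319:Sat✓ 2320:Mon 2321:Tue 2322:Wed 2323:Thu 2324:Sat✓ 2325:Sun✓ 2326:Mon 2327:Tue 2328:Thu 2329:Fri 2330:Sat✓ 2331:Sun✓ 2332:Tue 2333:Wed
Years with five Sundays: 2314, 2319, 2324, 2325, 2330, 2331 → 6.

6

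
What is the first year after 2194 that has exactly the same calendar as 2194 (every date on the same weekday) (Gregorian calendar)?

Two years share a calendar iff Jan 1 falls on the same weekday and both are leap or both are common. 2194: Jan 1 is Wednesday, common year.
2195: Jan 1 Thursday, common
2196: Jan 1 Friday, leap
2197: Jan 1 Sunday, common
2198: Jan 1 Monday, common
2199: Jan 1 Tuesday, common
2200: Jan 1 Wednesday, common
2200 matches on both conditions.

2200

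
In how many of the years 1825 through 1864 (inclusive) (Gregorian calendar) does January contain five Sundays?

January has 31 days; it has five Sundays when Sunday falls among the first (month-length − 28) days — i.e. when January 1 is one of Sunday/Saturday/Friday.
January 1 by year: 1825:Sat✓ 1826:Sun✓ 1827:Mon 1828:Tue 1829:Thu 1830:Fri✓ 1831:Sat✓ 1832:Sun✓ 1833:Tue 1834:Wed 1835:Thu 1836:Fri✓ 1837:Sun✓ 1838:Mon 1839:Tue …(10 more)… 1850:Tue 1851:Wed 1852:Thu 1853:Sat✓ 1854:Sun✓ 1855:Mon 1856:Tue 1857:Thu 1858:Fri✓ 1859:Sat✓ 1860:Sun✓ 1861:Tue 1862:Wed 1863:Thu 1864:Fri✓
Years with five Sundays: 1825, 1826, 1830, 1831, 1832, 1836, 1837, 1841, 1842, 1843, 1847, 1848, 1853, 1854, 1858, 1859, 1860, 1864 → 18.

18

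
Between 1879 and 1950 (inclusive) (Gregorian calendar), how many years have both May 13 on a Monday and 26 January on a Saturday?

8

Check each year's weekday for May 13 and 26 January:
  1879: Tue/Sun  1880: Thu/Mon  1881: Fri/Wed  1882: Sat/Thu  1883: Sun/Fri  1884: Tue/Sat  1885: Wed/Mon  1886: Thu/Tue  1887: Fri/Wed  1888: Sun/Thu  1889: Mon/Sat ✓  1890: Tue/Sun  1891: Wed/Mon  1892: Fri/Tue  …(44 more)…  1937: Thu/Tue  1938: Fri/Wed  1939: Sat/Thu  1940: Mon/Fri  1941: Tue/Sun  1942: Wed/Mon  1943: Thu/Tue  1944: Sat/Wed  1945: Sun/Fri  1946: Mon/Sat ✓  1947: Tue/Sun  1948: Thu/Mon  1949: Fri/Wed  1950: Sat/Thu
Both conditions hold in: 1889, 1895, 1901, 1907, 1918, 1929, 1935, 1946 — 8.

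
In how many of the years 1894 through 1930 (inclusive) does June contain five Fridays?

11

June has 30 days; it has five Fridays when Friday falls among the first (month-length − 28) days — i.e. when June 1 is one of Friday/Thursday.
June 1 by year: 1894:Fri✓ 1895:Sat 1896:Mon 1897:Tue 1898:Wed 1899:Thu✓ 1900:Fri✓ 1901:Sat 1902:Sun 1903:Mon 1904:Wed 1905:Thu✓ 1906:Fri✓ 1907:Sat 1908:Mon …(7 more)… 1916:Thu✓ 1917:Fri✓ 1918:Sat 1919:Sun 1920:Tue 1921:Wed 1922:Thu✓ 1923:Fri✓ 1924:Sun 1925:Mon 1926:Tue 1927:Wed 1928:Fri✓ 1929:Sat 1930:Sun
Years with five Fridays: 1894, 1899, 1900, 1905, 1906, 1911, 1916, 1917, 1922, 1923, 1928 → 11.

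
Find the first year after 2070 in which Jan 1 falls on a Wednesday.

2076

Jan 1 advances by 2 weekdays after a leap year and by 1 after a common year.
2070: Jan 1 is Wednesday.
2071: Thursday
2072: Friday (leap)
2073: Sunday
2074: Monday
2075: Tuesday
2076: Wednesday (leap)
2076 begins on a Wednesday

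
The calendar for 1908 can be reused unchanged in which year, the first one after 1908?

1936

Two years share a calendar iff Jan 1 falls on the same weekday and both are leap or both are common. 1908: Jan 1 is Wednesday, leap year.
1909: Jan 1 Friday, common
1910: Jan 1 Saturday, common
1911: Jan 1 Sunday, common
1912: Jan 1 Monday, leap
1913: Jan 1 Wednesday, common
1914: Jan 1 Thursday, common
1915: Jan 1 Friday, common
1916: Jan 1 Saturday, leap
1917: Jan 1 Monday, common
1918: Jan 1 Tuesday, common
1919: Jan 1 Wednesday, common
1920: Jan 1 Thursday, leap
1921: Jan 1 Saturday, common
1922: Jan 1 Sunday, common
1923: Jan 1 Monday, common
1924: Jan 1 Tuesday, leap
1925: Jan 1 Thursday, common
1926: Jan 1 Friday, common
1927: Jan 1 Saturday, common
1928: Jan 1 Sunday, leap
1929: Jan 1 Tuesday, common
1930: Jan 1 Wednesday, common
1931: Jan 1 Thursday, common
1932: Jan 1 Friday, leap
1933: Jan 1 Sunday, common
1934: Jan 1 Monday, common
1935: Jan 1 Tuesday, common
1936: Jan 1 Wednesday, leap
1936 matches on both conditions.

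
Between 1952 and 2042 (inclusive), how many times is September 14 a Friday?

Track September 14's weekday year by year (advancing +1, or +2 across a Feb 29):
  1952: Sun  1953: Mon (+1)  1954: Tue (+1)  1955: Wed (+1)  1956: Fri (+2) ✓
  1957: Sat (+1)  1958: Sun (+1)  1959: Mon (+1)  1960: Wed (+2)  1961: Thu (+1)
  1962: Fri (+1) ✓  1963: Sat (+1)  1964: Mon (+2)  1965: Tue (+1)  … (63 more years) …
  2029: Fri (+1) ✓  2030: Sat (+1)  2031: Sun (+1)  2032: Tue (+2)  2033: Wed (+1)
  2034: Thu (+1)  2035: Fri (+1) ✓  2036: Sun (+2)  2037: Mon (+1)  2038: Tue (+1)
  2039: Wed (+1)  2040: Fri (+2) ✓  2041: Sat (+1)  2042: Sun (+1)
Friday years: 1956, 1962, 1973, 1979, 1984, 1990, 2001, 2007, 2012, 2018, 2029, 2035, 2040 — 13 in total.

13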